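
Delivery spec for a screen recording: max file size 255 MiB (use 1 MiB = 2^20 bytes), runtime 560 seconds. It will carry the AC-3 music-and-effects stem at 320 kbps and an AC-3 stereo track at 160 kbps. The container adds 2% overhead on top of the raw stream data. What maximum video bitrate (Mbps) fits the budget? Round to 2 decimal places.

Budget: 255 MiB = 2139.1 Mb.
Stream payload after overhead: 2139.1 / 1.02 = 2097.2 Mb.
Total bitrate budget: 2097.2 Mb / 560 s = 3.745 Mbps.
Audio total: 320 + 160 = 480 kbps = 0.480 Mbps.
Video: 3.745 − 0.480 = 3.265 Mbps.

3.26 Mbps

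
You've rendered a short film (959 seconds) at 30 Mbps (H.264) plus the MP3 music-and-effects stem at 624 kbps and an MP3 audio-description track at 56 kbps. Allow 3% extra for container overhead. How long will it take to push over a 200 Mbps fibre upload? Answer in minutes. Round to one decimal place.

2.5 minutes

Audio total: 624 + 56 = 680 kbps = 0.680 Mbps.
Total bitrate: 30.680 Mbps.
File: 30.680 Mbps × 959 s = 29422.1 Mb.
With 3% container overhead: ×1.03. → 30304.8 Mb.
At 200 Mbps: 30304.8 / 200 = 151.5 s ≈ 2.53 minutes.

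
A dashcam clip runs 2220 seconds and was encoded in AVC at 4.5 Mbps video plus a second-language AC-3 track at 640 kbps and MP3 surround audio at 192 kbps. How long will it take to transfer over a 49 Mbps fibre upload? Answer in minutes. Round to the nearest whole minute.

4 minutes

Audio total: 640 + 192 = 832 kbps = 0.832 Mbps.
Total bitrate: 5.332 Mbps.
File: 5.332 Mbps × 2220 s = 11837.0 Mb.
At 49 Mbps: 11837.0 / 49 = 241.6 s ≈ 4.03 minutes.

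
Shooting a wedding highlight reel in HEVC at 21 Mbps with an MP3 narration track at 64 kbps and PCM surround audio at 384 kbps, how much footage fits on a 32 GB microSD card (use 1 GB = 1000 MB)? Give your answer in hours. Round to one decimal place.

Audio total: 64 + 384 = 448 kbps = 0.448 Mbps.
Total bitrate: 21 + 0.448 = 21.448 Mbps.
Capacity: 32 GB = 256,000 Mb.
Recording time: 256,000 / 21.448 = 11,936 s ≈ 3.32 hours.

3.3 hours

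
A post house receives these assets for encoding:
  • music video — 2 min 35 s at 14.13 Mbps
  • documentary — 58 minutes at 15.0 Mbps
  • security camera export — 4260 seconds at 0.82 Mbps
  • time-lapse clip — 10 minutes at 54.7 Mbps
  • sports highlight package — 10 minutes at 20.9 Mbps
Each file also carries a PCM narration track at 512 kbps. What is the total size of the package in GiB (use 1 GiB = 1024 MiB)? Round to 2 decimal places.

12.56 GiB

Audio: 512 kbps = 0.512 Mbps.
music video: 14.642 Mbps × 155 s = 2269.5 Mb
documentary: 15.512 Mbps × 3480 s = 53981.8 Mb
security camera export: 1.332 Mbps × 4260 s = 5674.3 Mb
time-lapse clip: 55.212 Mbps × 600 s = 33127.2 Mb
sports highlight package: 21.412 Mbps × 600 s = 12847.2 Mb
Total: 107900.0 Mb = 13487.5 MB.
= 12.56 GiB.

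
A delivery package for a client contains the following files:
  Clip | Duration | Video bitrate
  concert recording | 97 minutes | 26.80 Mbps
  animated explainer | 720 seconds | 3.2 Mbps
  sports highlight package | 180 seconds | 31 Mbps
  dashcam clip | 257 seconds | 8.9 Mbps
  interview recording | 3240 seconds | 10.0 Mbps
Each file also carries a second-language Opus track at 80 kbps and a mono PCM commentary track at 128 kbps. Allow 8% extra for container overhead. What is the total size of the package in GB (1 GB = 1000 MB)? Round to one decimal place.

27.1 GB

Audio total: 80 + 128 = 208 kbps = 0.208 Mbps.
concert recording: 27.008 Mbps × 5820 s × 1.08 = 169761.5 Mb
animated explainer: 3.408 Mbps × 720 s × 1.08 = 2650.1 Mb
sports highlight package: 31.208 Mbps × 180 s × 1.08 = 6066.8 Mb
dashcam clip: 9.108 Mbps × 257 s × 1.08 = 2528.0 Mb
interview recording: 10.208 Mbps × 3240 s × 1.08 = 35719.8 Mb
Total: 216726.2 Mb = 27090.8 MB.
= 27.09 GB.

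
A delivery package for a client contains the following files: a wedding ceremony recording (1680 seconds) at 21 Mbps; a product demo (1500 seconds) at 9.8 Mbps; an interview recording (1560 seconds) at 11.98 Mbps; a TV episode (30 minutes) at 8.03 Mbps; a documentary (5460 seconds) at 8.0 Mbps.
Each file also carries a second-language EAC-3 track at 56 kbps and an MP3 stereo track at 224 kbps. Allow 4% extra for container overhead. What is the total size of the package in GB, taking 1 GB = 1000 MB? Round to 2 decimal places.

Audio total: 56 + 224 = 280 kbps = 0.280 Mbps.
wedding ceremony recording: 21.280 Mbps × 1680 s × 1.04 = 37180.4 Mb
product demo: 10.080 Mbps × 1500 s × 1.04 = 15724.8 Mb
interview recording: 12.260 Mbps × 1560 s × 1.04 = 19890.6 Mb
TV episode: 8.310 Mbps × 1800 s × 1.04 = 15556.3 Mb
documentary: 8.280 Mbps × 5460 s × 1.04 = 47017.2 Mb
Total: 135369.3 Mb = 16921.2 MB.
= 16.92 GB.

16.92 GB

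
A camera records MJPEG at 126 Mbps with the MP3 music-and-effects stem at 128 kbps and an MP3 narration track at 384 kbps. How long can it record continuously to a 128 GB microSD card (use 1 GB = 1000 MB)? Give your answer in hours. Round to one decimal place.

Audio total: 128 + 384 = 512 kbps = 0.512 Mbps.
Total bitrate: 126 + 0.512 = 126.512 Mbps.
Capacity: 128 GB = 1,024,000 Mb.
Recording time: 1,024,000 / 126.512 = 8,094 s ≈ 2.25 hours.

2.2 hours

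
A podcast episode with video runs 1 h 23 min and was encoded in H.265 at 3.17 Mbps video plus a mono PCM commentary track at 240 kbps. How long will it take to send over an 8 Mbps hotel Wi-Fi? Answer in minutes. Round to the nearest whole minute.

1 h 23 min = 83 min = 4980 s
Audio: 240 kbps = 0.240 Mbps.
Total bitrate: 3.410 Mbps.
File: 3.410 Mbps × 4980 s = 16981.8 Mb.
At 8 Mbps: 16981.8 / 8 = 2122.7 s ≈ 35.4 minutes.

35 minutes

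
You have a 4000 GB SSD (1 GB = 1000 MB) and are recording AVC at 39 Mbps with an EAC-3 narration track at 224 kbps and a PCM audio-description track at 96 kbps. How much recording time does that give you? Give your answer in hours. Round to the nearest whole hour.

Audio total: 224 + 96 = 320 kbps = 0.320 Mbps.
Total bitrate: 39 + 0.320 = 39.320 Mbps.
Capacity: 4000 GB = 32,000,000 Mb.
Recording time: 32,000,000 / 39.320 = 813,835 s ≈ 226 hours.

226 hours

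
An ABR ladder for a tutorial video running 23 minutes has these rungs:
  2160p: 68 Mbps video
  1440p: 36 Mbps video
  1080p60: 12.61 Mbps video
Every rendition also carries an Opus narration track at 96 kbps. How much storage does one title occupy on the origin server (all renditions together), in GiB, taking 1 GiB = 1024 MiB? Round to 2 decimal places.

18.78 GiB

23 min = 1380 s
Audio: 96 kbps = 0.096 Mbps.
Sum of rendition bitrates: (68+0.096) + (36+0.096) + (12.61+0.096) = 116.898 Mbps.
× 1380 s = 161,319 Mb = 20,165 MB = 18.78 GiB.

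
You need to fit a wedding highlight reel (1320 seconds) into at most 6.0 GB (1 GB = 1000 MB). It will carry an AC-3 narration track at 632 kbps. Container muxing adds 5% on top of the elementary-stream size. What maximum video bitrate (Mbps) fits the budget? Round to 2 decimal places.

34.00 Mbps

Budget: 6.0 GB = 48000.0 Mb.
Stream payload after overhead: 48000.0 / 1.05 = 45714.3 Mb.
Total bitrate budget: 45714.3 Mb / 1320 s = 34.632 Mbps.
Audio: 632 kbps = 0.632 Mbps.
Video: 34.632 − 0.632 = 34.000 Mbps.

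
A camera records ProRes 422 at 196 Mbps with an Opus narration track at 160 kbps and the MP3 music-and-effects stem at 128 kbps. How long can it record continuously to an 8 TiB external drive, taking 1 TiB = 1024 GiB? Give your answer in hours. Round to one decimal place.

99.6 hours

Audio total: 160 + 128 = 288 kbps = 0.288 Mbps.
Total bitrate: 196 + 0.288 = 196.288 Mbps.
Capacity: 8 TiB = 70,368,744 Mb.
Recording time: 70,368,744 / 196.288 = 358,497 s ≈ 99.6 hours.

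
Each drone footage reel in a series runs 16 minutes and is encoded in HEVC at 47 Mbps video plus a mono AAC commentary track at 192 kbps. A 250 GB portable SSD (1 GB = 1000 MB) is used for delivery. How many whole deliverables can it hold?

16 min = 960 s
Audio: 192 kbps = 0.192 Mbps.
Total bitrate: 47.192 Mbps.
Per item: 47.192 Mbps × 960 s = 45,304 Mb = 5,663 MB.
Capacity: 250 GB = 2,000,000 Mb; 44.15 items → 44 complete.

44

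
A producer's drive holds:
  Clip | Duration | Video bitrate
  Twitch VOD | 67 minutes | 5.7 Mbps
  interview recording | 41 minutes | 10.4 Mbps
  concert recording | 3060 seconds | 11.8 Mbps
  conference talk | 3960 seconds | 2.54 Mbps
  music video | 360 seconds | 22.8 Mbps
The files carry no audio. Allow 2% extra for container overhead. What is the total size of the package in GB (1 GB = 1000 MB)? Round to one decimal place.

13.1 GB

Twitch VOD: 5.700 Mbps × 4020 s × 1.02 = 23372.3 Mb
interview recording: 10.400 Mbps × 2460 s × 1.02 = 26095.7 Mb
concert recording: 11.800 Mbps × 3060 s × 1.02 = 36830.2 Mb
conference talk: 2.540 Mbps × 3960 s × 1.02 = 10259.6 Mb
music video: 22.800 Mbps × 360 s × 1.02 = 8372.2 Mb
Total: 104929.8 Mb = 13116.2 MB.
= 13.12 GB.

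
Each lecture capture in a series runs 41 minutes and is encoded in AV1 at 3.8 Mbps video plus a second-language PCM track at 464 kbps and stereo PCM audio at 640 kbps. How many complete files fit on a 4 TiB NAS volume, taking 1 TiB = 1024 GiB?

41 min = 2460 s
Audio total: 464 + 640 = 1104 kbps = 1.104 Mbps.
Total bitrate: 4.904 Mbps.
Per item: 4.904 Mbps × 2460 s = 12,064 Mb = 1,508 MB.
Capacity: 4 TiB = 35,184,372 Mb; 2916.52 items → 2916 complete.

2916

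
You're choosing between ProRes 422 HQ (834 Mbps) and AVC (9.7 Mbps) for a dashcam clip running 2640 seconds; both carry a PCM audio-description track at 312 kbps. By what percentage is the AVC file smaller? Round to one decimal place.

Audio: 312 kbps = 0.312 Mbps.
ProRes 422 HQ: 834.312 Mbps × 2640 s = 2202583.7 Mb = 256.414 GiB.
AVC: 10.012 Mbps × 2640 s = 26431.7 Mb = 3.077 GiB.
Reduction: (1 − 3.077/256.414) × 100 = 98.80%.

98.8%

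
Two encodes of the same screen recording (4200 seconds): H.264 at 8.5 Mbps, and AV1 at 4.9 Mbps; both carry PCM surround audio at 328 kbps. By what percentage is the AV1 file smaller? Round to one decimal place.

Audio: 328 kbps = 0.328 Mbps.
H.264: 8.828 Mbps × 4200 s = 37077.6 Mb = 4.635 GB.
AV1: 5.228 Mbps × 4200 s = 21957.6 Mb = 2.745 GB.
Reduction: (1 − 2.745/4.635) × 100 = 40.78%.

40.8%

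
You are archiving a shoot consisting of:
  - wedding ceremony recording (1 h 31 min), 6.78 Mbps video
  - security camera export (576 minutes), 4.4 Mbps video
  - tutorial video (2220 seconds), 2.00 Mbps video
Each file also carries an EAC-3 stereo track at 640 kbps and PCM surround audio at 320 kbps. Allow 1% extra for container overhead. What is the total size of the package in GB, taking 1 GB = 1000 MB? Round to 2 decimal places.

29.55 GB

Audio total: 640 + 320 = 960 kbps = 0.960 Mbps.
wedding ceremony recording: 7.740 Mbps × 5460 s × 1.01 = 42683.0 Mb
security camera export: 5.360 Mbps × 34560 s × 1.01 = 187094.0 Mb
tutorial video: 2.960 Mbps × 2220 s × 1.01 = 6636.9 Mb
Total: 236413.9 Mb = 29551.7 MB.
= 29.55 GB.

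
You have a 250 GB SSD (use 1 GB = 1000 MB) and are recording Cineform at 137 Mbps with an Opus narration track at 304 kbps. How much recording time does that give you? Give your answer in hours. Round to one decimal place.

4.0 hours

Audio: 304 kbps = 0.304 Mbps.
Total bitrate: 137 + 0.304 = 137.304 Mbps.
Capacity: 250 GB = 2,000,000 Mb.
Recording time: 2,000,000 / 137.304 = 14,566 s ≈ 4.05 hours.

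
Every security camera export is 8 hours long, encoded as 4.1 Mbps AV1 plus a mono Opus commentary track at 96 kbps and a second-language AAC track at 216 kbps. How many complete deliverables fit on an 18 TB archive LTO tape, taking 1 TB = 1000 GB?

1133

8 h = 28800 s
Audio total: 96 + 216 = 312 kbps = 0.312 Mbps.
Total bitrate: 4.412 Mbps.
Per item: 4.412 Mbps × 28800 s = 127,066 Mb = 15,883 MB.
Capacity: 18 TB = 144,000,000 Mb; 1133.27 items → 1133 complete.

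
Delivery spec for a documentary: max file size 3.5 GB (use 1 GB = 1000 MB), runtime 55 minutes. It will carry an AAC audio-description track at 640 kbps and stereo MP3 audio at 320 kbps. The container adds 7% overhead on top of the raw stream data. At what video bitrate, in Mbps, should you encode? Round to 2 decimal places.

6.97 Mbps

Budget: 3.5 GB = 28000.0 Mb.
Stream payload after overhead: 28000.0 / 1.07 = 26168.2 Mb.
55 min = 3300 s
Total bitrate budget: 26168.2 Mb / 3300 s = 7.930 Mbps.
Audio total: 640 + 320 = 960 kbps = 0.960 Mbps.
Video: 7.930 − 0.960 = 6.970 Mbps.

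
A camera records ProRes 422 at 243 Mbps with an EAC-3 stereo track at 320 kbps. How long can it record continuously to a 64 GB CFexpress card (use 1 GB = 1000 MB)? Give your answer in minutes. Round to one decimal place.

Audio: 320 kbps = 0.320 Mbps.
Total bitrate: 243 + 0.320 = 243.320 Mbps.
Capacity: 64 GB = 512,000 Mb.
Recording time: 512,000 / 243.320 = 2,104 s ≈ 35.1 minutes.

35.1 minutes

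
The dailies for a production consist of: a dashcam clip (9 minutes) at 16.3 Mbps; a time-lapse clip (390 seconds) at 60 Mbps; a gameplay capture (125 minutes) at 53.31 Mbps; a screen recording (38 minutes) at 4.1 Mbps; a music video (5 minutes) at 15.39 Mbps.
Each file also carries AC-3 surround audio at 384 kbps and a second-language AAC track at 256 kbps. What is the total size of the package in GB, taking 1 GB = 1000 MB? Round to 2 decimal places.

Audio total: 384 + 256 = 640 kbps = 0.640 Mbps.
dashcam clip: 16.940 Mbps × 540 s = 9147.6 Mb
time-lapse clip: 60.640 Mbps × 390 s = 23649.6 Mb
gameplay capture: 53.950 Mbps × 7500 s = 404625.0 Mb
screen recording: 4.740 Mbps × 2280 s = 10807.2 Mb
music video: 16.030 Mbps × 300 s = 4809.0 Mb
Total: 453038.4 Mb = 56629.8 MB.
= 56.63 GB.

56.63 GB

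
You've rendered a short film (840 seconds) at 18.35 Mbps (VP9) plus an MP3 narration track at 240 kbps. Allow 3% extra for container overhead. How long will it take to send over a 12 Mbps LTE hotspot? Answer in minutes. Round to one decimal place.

Audio: 240 kbps = 0.240 Mbps.
Total bitrate: 18.590 Mbps.
File: 18.590 Mbps × 840 s = 15615.6 Mb.
With 3% container overhead: ×1.03. → 16084.1 Mb.
At 12 Mbps: 16084.1 / 12 = 1340.3 s ≈ 22.3 minutes.

22.3 minutes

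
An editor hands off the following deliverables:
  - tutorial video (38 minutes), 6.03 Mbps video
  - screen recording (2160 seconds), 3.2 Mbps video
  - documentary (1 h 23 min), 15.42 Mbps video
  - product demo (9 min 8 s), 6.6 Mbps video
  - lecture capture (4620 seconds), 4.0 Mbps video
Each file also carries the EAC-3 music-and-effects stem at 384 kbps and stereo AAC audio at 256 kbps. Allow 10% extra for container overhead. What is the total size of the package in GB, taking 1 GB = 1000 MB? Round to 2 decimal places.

17.72 GB

Audio total: 384 + 256 = 640 kbps = 0.640 Mbps.
tutorial video: 6.670 Mbps × 2280 s × 1.10 = 16728.4 Mb
screen recording: 3.840 Mbps × 2160 s × 1.10 = 9123.8 Mb
documentary: 16.060 Mbps × 4980 s × 1.10 = 87976.7 Mb
product demo: 7.240 Mbps × 548 s × 1.10 = 4364.3 Mb
lecture capture: 4.640 Mbps × 4620 s × 1.10 = 23580.5 Mb
Total: 141773.6 Mb = 17721.7 MB.
= 17.72 GB.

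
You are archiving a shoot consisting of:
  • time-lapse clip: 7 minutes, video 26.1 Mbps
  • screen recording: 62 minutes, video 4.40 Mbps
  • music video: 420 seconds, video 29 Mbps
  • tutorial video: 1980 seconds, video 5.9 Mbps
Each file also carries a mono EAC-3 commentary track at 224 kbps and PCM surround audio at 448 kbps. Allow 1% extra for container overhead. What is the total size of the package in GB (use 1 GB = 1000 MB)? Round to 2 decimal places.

Audio total: 224 + 448 = 672 kbps = 0.672 Mbps.
time-lapse clip: 26.772 Mbps × 420 s × 1.01 = 11356.7 Mb
screen recording: 5.072 Mbps × 3720 s × 1.01 = 19056.5 Mb
music video: 29.672 Mbps × 420 s × 1.01 = 12586.9 Mb
tutorial video: 6.572 Mbps × 1980 s × 1.01 = 13142.7 Mb
Total: 56142.7 Mb = 7017.8 MB.
= 7.018 GB.

7.02 GB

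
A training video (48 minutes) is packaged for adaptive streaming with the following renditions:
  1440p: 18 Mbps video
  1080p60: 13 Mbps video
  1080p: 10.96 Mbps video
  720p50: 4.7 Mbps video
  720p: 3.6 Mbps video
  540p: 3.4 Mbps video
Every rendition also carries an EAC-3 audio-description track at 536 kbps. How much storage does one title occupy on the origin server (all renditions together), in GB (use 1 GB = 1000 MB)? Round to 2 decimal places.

48 min = 2880 s
Audio: 536 kbps = 0.536 Mbps.
Sum of rendition bitrates: (18+0.536) + (13+0.536) + (10.96+0.536) + (4.7+0.536) + (3.6+0.536) + (3.4+0.536) = 56.876 Mbps.
× 2880 s = 163,803 Mb = 20,475 MB = 20.48 GB.

20.48 GB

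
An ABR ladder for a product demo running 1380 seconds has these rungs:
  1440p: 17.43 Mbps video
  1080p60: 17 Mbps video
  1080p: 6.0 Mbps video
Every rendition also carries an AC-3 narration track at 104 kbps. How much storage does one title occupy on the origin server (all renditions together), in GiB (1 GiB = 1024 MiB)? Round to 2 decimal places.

Audio: 104 kbps = 0.104 Mbps.
Sum of rendition bitrates: (17.43+0.104) + (17+0.104) + (6.0+0.104) = 40.742 Mbps.
× 1380 s = 56,224 Mb = 7,028 MB = 6.545 GiB.

6.55 GiB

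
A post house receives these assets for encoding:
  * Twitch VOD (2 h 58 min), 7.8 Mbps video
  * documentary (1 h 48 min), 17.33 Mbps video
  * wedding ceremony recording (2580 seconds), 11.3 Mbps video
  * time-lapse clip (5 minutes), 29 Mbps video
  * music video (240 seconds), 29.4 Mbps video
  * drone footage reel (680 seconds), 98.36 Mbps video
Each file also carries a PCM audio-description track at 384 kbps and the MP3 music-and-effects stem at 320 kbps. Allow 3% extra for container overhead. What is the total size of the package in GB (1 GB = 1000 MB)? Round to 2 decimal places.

41.48 GB

Audio total: 384 + 320 = 704 kbps = 0.704 Mbps.
Twitch VOD: 8.504 Mbps × 10680 s × 1.03 = 93547.4 Mb
documentary: 18.034 Mbps × 6480 s × 1.03 = 120366.1 Mb
wedding ceremony recording: 12.004 Mbps × 2580 s × 1.03 = 31899.4 Mb
time-lapse clip: 29.704 Mbps × 300 s × 1.03 = 9178.5 Mb
music video: 30.104 Mbps × 240 s × 1.03 = 7441.7 Mb
drone footage reel: 99.064 Mbps × 680 s × 1.03 = 69384.4 Mb
Total: 331817.6 Mb = 41477.2 MB.
= 41.48 GB.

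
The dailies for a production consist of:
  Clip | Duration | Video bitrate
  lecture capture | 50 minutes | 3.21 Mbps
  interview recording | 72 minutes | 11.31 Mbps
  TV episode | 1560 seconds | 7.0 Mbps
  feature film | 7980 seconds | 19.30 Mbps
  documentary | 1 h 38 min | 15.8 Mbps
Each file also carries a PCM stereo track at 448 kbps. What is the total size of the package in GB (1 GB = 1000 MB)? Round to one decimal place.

40.8 GB

Audio: 448 kbps = 0.448 Mbps.
lecture capture: 3.658 Mbps × 3000 s = 10974.0 Mb
interview recording: 11.758 Mbps × 4320 s = 50794.6 Mb
TV episode: 7.448 Mbps × 1560 s = 11618.9 Mb
feature film: 19.748 Mbps × 7980 s = 157589.0 Mb
documentary: 16.248 Mbps × 5880 s = 95538.2 Mb
Total: 326514.7 Mb = 40814.3 MB.
= 40.81 GB.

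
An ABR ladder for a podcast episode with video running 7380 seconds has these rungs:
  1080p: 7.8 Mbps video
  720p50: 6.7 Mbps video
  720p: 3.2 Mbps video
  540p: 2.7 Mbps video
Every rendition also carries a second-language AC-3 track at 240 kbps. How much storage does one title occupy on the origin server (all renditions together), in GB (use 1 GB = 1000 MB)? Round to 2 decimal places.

Audio: 240 kbps = 0.240 Mbps.
Sum of rendition bitrates: (7.8+0.240) + (6.7+0.240) + (3.2+0.240) + (2.7+0.240) = 21.360 Mbps.
× 7380 s = 157,637 Mb = 19,705 MB = 19.70 GB.

19.70 GB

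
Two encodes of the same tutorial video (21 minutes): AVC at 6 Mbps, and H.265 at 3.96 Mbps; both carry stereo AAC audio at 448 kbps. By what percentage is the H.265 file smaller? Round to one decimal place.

31.6%

21 min = 1260 s
Audio: 448 kbps = 0.448 Mbps.
AVC: 6.448 Mbps × 1260 s = 8124.5 Mb = 1.016 GB.
H.265: 4.408 Mbps × 1260 s = 5554.1 Mb = 0.694 GB.
Reduction: (1 − 0.694/1.016) × 100 = 31.64%.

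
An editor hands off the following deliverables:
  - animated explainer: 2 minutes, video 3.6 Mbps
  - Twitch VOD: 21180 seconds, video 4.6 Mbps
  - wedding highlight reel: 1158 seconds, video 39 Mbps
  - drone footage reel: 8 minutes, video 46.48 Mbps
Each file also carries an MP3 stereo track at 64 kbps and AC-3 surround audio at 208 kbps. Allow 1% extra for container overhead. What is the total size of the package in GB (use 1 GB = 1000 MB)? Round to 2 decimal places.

21.66 GB

Audio total: 64 + 208 = 272 kbps = 0.272 Mbps.
animated explainer: 3.872 Mbps × 120 s × 1.01 = 469.3 Mb
Twitch VOD: 4.872 Mbps × 21180 s × 1.01 = 104220.8 Mb
wedding highlight reel: 39.272 Mbps × 1158 s × 1.01 = 45931.7 Mb
drone footage reel: 46.752 Mbps × 480 s × 1.01 = 22665.4 Mb
Total: 173287.3 Mb = 21660.9 MB.
= 21.66 GB.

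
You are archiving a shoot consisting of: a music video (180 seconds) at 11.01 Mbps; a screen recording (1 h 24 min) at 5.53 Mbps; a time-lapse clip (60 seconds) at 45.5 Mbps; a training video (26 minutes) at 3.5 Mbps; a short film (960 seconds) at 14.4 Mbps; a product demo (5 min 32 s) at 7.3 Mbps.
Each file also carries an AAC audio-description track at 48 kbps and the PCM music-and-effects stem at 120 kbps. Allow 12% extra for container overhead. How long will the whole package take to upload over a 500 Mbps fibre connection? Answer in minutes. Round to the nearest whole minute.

2 minutes

Audio total: 48 + 120 = 168 kbps = 0.168 Mbps.
music video: 11.178 Mbps × 180 s × 1.12 = 2253.5 Mb
screen recording: 5.698 Mbps × 5040 s × 1.12 = 32164.1 Mb
time-lapse clip: 45.668 Mbps × 60 s × 1.12 = 3068.9 Mb
training video: 3.668 Mbps × 1560 s × 1.12 = 6408.7 Mb
short film: 14.568 Mbps × 960 s × 1.12 = 15663.5 Mb
product demo: 7.468 Mbps × 332 s × 1.12 = 2776.9 Mb
Total: 62335.6 Mb = 7791.9 MB.
At 500 Mbps: 62335.6 / 500 = 125 s ≈ 2.08 minutes.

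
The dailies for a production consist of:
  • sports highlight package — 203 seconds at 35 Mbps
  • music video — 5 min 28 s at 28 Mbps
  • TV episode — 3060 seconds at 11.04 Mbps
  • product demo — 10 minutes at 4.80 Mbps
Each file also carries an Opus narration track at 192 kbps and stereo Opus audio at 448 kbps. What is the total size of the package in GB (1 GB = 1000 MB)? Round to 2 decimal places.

6.95 GB

Audio total: 192 + 448 = 640 kbps = 0.640 Mbps.
sports highlight package: 35.640 Mbps × 203 s = 7234.9 Mb
music video: 28.640 Mbps × 328 s = 9393.9 Mb
TV episode: 11.680 Mbps × 3060 s = 35740.8 Mb
product demo: 5.440 Mbps × 600 s = 3264.0 Mb
Total: 55633.6 Mb = 6954.2 MB.
= 6.954 GB.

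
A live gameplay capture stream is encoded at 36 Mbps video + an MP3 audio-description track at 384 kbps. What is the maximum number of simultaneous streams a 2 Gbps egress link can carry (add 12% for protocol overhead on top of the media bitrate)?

49

Audio: 384 kbps = 0.384 Mbps.
Per-viewer media rate: 36.384 Mbps.
On the wire with 12% overhead: 40.750 Mbps.
2 Gbps = 2,000 Mbps; 2,000 / 40.750 = 49.08 → 49 viewers.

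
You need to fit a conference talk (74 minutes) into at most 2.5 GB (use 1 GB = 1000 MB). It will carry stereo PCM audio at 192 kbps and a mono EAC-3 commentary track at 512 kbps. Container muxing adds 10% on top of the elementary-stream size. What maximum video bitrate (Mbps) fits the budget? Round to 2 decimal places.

3.39 Mbps

Budget: 2.5 GB = 20000.0 Mb.
Stream payload after overhead: 20000.0 / 1.10 = 18181.8 Mb.
74 min = 4440 s
Total bitrate budget: 18181.8 Mb / 4440 s = 4.095 Mbps.
Audio total: 192 + 512 = 704 kbps = 0.704 Mbps.
Video: 4.095 − 0.704 = 3.391 Mbps.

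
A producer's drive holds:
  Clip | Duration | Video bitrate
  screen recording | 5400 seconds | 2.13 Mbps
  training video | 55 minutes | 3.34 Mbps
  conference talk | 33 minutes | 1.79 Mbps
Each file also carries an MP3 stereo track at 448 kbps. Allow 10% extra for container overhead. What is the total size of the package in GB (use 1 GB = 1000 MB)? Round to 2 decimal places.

4.24 GB

Audio: 448 kbps = 0.448 Mbps.
screen recording: 2.578 Mbps × 5400 s × 1.10 = 15313.3 Mb
training video: 3.788 Mbps × 3300 s × 1.10 = 13750.4 Mb
conference talk: 2.238 Mbps × 1980 s × 1.10 = 4874.4 Mb
Total: 33938.1 Mb = 4242.3 MB.
= 4.242 GB.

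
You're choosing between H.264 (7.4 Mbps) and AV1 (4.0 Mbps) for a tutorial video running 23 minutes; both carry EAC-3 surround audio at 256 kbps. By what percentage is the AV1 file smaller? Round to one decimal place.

23 min = 1380 s
Audio: 256 kbps = 0.256 Mbps.
H.264: 7.656 Mbps × 1380 s = 10565.3 Mb = 1.321 GB.
AV1: 4.256 Mbps × 1380 s = 5873.3 Mb = 0.734 GB.
Reduction: (1 − 0.734/1.321) × 100 = 44.41%.

44.4%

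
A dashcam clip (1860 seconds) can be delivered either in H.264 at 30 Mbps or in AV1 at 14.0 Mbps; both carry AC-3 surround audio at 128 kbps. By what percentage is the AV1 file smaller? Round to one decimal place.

53.1%

Audio: 128 kbps = 0.128 Mbps.
H.264: 30.128 Mbps × 1860 s = 56038.1 Mb = 7.005 GB.
AV1: 14.128 Mbps × 1860 s = 26278.1 Mb = 3.285 GB.
Reduction: (1 − 3.285/7.005) × 100 = 53.11%.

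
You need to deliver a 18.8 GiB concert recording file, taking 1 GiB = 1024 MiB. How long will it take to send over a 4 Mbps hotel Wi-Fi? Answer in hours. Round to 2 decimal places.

11.21 hours

File: 18.8 GiB = 161490.8 Mb.
At 4 Mbps: 161490.8 / 4 = 40372.7 s ≈ 11.2 hours.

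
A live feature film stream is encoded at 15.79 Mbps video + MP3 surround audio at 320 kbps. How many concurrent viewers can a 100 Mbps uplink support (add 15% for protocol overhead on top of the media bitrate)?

Audio: 320 kbps = 0.320 Mbps.
Per-viewer media rate: 16.110 Mbps.
On the wire with 15% overhead: 18.526 Mbps.
100 Mbps = 100.0 Mbps; 100.0 / 18.526 = 5.40 → 5 viewers.

5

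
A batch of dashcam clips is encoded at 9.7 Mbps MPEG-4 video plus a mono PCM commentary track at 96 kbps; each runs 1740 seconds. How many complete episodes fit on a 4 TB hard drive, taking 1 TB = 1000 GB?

1877

Audio: 96 kbps = 0.096 Mbps.
Total bitrate: 9.796 Mbps.
Per item: 9.796 Mbps × 1740 s = 17,045 Mb = 2,131 MB.
Capacity: 4 TB = 32,000,000 Mb; 1877.38 items → 1877 complete.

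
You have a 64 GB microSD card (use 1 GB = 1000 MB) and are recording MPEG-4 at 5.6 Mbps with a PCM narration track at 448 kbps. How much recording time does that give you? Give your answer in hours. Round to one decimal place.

23.5 hours

Audio: 448 kbps = 0.448 Mbps.
Total bitrate: 5.6 + 0.448 = 6.048 Mbps.
Capacity: 64 GB = 512,000 Mb.
Recording time: 512,000 / 6.048 = 84,656 s ≈ 23.5 hours.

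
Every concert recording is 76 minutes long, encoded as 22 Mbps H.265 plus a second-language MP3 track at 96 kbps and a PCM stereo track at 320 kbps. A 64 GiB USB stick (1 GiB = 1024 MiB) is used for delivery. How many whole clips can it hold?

76 min = 4560 s
Audio total: 96 + 320 = 416 kbps = 0.416 Mbps.
Total bitrate: 22.416 Mbps.
Per item: 22.416 Mbps × 4560 s = 102,217 Mb = 12,777 MB.
Capacity: 64 GiB = 549,756 Mb; 5.38 items → 5 complete.

5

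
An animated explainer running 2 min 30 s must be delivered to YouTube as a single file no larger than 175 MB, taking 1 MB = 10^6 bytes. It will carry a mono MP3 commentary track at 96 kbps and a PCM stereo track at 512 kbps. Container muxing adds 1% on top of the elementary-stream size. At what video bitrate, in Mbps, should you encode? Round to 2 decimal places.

Budget: 175 MB = 1400.0 Mb.
Stream payload after overhead: 1400.0 / 1.01 = 1386.1 Mb.
2 min 30 s = 150 s
Total bitrate budget: 1386.1 Mb / 150 s = 9.241 Mbps.
Audio total: 96 + 512 = 608 kbps = 0.608 Mbps.
Video: 9.241 − 0.608 = 8.633 Mbps.

8.63 Mbps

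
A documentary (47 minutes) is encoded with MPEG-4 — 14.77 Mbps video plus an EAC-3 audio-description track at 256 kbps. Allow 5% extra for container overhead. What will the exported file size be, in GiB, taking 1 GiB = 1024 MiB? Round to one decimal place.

5.2 GiB

47 min = 2820 s
Audio: 256 kbps = 0.256 Mbps.
Total bitrate: 14.77 + 0.256 = 15.026 Mbps.
Stream data: 15.026 Mbps × 2820 s = 42373.3 Mb.
With 5% container overhead: ×1.05.
44,492 Mb = 5,561,498,250 bytes ÷ 1,073,741,824 = 5.180 GiB.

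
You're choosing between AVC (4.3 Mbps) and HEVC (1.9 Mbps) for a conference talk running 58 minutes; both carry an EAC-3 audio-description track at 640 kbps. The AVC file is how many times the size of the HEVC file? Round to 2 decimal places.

1.94

58 min = 3480 s
Audio: 640 kbps = 0.640 Mbps.
AVC: 4.940 Mbps × 3480 s = 17191.2 Mb = 2.001 GiB.
HEVC: 2.540 Mbps × 3480 s = 8839.2 Mb = 1.029 GiB.
Ratio: 2.001 / 1.029 = 1.945.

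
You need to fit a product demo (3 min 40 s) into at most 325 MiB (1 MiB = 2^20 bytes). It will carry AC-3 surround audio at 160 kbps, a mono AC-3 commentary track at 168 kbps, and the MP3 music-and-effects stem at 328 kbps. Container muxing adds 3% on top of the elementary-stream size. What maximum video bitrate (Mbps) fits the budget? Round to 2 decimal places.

11.38 Mbps

Budget: 325 MiB = 2726.3 Mb.
Stream payload after overhead: 2726.3 / 1.03 = 2646.9 Mb.
3 min 40 s = 220 s
Total bitrate budget: 2646.9 Mb / 220 s = 12.031 Mbps.
Audio total: 160 + 168 + 328 = 656 kbps = 0.656 Mbps.
Video: 12.031 − 0.656 = 11.375 Mbps.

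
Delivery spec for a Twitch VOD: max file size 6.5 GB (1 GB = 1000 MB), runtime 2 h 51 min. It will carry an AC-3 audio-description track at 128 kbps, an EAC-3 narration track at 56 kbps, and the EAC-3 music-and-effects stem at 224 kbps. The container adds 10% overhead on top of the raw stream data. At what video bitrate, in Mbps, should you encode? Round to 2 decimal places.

4.20 Mbps

Budget: 6.5 GB = 52000.0 Mb.
Stream payload after overhead: 52000.0 / 1.10 = 47272.7 Mb.
2 h 51 min = 171 min = 10260 s
Total bitrate budget: 47272.7 Mb / 10260 s = 4.607 Mbps.
Audio total: 128 + 56 + 224 = 408 kbps = 0.408 Mbps.
Video: 4.607 − 0.408 = 4.199 Mbps.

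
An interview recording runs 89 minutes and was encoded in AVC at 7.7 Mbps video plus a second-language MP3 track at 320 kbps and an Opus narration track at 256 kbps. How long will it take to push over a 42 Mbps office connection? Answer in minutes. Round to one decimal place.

89 min = 5340 s
Audio total: 320 + 256 = 576 kbps = 0.576 Mbps.
Total bitrate: 8.276 Mbps.
File: 8.276 Mbps × 5340 s = 44193.8 Mb.
At 42 Mbps: 44193.8 / 42 = 1052.2 s ≈ 17.5 minutes.

17.5 minutes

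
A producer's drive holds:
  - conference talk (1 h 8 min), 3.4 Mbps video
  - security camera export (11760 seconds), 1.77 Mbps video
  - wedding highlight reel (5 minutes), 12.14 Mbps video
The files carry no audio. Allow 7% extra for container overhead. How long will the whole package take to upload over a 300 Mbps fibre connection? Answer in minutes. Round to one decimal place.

2.3 minutes

conference talk: 3.400 Mbps × 4080 s × 1.07 = 14843.0 Mb
security camera export: 1.770 Mbps × 11760 s × 1.07 = 22272.3 Mb
wedding highlight reel: 12.140 Mbps × 300 s × 1.07 = 3896.9 Mb
Total: 41012.2 Mb = 5126.5 MB.
At 300 Mbps: 41012.2 / 300 = 137 s ≈ 2.28 minutes.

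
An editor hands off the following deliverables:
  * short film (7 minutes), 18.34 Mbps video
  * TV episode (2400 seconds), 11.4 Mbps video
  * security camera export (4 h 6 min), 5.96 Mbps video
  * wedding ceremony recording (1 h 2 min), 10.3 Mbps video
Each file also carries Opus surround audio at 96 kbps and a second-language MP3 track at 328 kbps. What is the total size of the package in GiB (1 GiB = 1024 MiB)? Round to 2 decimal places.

19.83 GiB

Audio total: 96 + 328 = 424 kbps = 0.424 Mbps.
short film: 18.764 Mbps × 420 s = 7880.9 Mb
TV episode: 11.824 Mbps × 2400 s = 28377.6 Mb
security camera export: 6.384 Mbps × 14760 s = 94227.8 Mb
wedding ceremony recording: 10.724 Mbps × 3720 s = 39893.3 Mb
Total: 170379.6 Mb = 21297.5 MB.
= 19.83 GiB.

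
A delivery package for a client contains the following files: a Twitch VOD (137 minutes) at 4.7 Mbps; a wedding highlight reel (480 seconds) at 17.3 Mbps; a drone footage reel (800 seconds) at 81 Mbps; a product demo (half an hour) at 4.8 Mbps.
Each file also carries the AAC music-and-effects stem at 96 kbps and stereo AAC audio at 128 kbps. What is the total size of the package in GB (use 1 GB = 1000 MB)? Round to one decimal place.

15.4 GB

Audio total: 96 + 128 = 224 kbps = 0.224 Mbps.
Twitch VOD: 4.924 Mbps × 8220 s = 40475.3 Mb
wedding highlight reel: 17.524 Mbps × 480 s = 8411.5 Mb
drone footage reel: 81.224 Mbps × 800 s = 64979.2 Mb
product demo: 5.024 Mbps × 1800 s = 9043.2 Mb
Total: 122909.2 Mb = 15363.6 MB.
= 15.36 GB.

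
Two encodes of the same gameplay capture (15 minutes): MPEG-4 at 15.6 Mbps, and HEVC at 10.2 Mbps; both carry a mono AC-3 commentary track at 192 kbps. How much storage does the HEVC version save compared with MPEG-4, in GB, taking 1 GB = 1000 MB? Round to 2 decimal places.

15 min = 900 s
Audio: 192 kbps = 0.192 Mbps.
MPEG-4: 15.792 Mbps × 900 s = 14212.8 Mb = 1.777 GB.
HEVC: 10.392 Mbps × 900 s = 9352.8 Mb = 1.169 GB.
Saving: 1.777 − 1.169 = 0.608 GB.

0.61 GB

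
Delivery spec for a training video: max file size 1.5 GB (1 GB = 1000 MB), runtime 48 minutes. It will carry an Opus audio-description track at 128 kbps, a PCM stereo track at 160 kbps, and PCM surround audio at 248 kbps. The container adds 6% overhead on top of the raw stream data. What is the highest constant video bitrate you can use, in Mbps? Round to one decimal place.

Budget: 1.5 GB = 12000.0 Mb.
Stream payload after overhead: 12000.0 / 1.06 = 11320.8 Mb.
48 min = 2880 s
Total bitrate budget: 11320.8 Mb / 2880 s = 3.931 Mbps.
Audio total: 128 + 160 + 248 = 536 kbps = 0.536 Mbps.
Video: 3.931 − 0.536 = 3.395 Mbps.

3.4 Mbps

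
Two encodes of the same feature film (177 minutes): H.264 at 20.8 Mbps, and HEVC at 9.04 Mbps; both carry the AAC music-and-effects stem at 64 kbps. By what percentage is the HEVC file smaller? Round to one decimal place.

56.4%

177 min = 10620 s
Audio: 64 kbps = 0.064 Mbps.
H.264: 20.864 Mbps × 10620 s = 221575.7 Mb = 27.697 GB.
HEVC: 9.104 Mbps × 10620 s = 96684.5 Mb = 12.086 GB.
Reduction: (1 − 12.086/27.697) × 100 = 56.37%.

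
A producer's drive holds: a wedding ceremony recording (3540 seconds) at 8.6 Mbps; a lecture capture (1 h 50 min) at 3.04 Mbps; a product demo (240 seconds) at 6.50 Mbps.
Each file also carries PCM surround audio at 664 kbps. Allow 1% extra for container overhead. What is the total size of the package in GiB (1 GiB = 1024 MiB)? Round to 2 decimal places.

Audio: 664 kbps = 0.664 Mbps.
wedding ceremony recording: 9.264 Mbps × 3540 s × 1.01 = 33122.5 Mb
lecture capture: 3.704 Mbps × 6600 s × 1.01 = 24690.9 Mb
product demo: 7.164 Mbps × 240 s × 1.01 = 1736.6 Mb
Total: 59549.9 Mb = 7443.7 MB.
= 6.933 GiB.

6.93 GiB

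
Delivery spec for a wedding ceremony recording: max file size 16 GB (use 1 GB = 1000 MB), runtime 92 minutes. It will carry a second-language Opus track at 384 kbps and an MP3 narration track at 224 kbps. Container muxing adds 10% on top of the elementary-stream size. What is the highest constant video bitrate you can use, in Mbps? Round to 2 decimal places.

20.47 Mbps

Budget: 16 GB = 128000.0 Mb.
Stream payload after overhead: 128000.0 / 1.10 = 116363.6 Mb.
92 min = 5520 s
Total bitrate budget: 116363.6 Mb / 5520 s = 21.080 Mbps.
Audio total: 384 + 224 = 608 kbps = 0.608 Mbps.
Video: 21.080 − 0.608 = 20.472 Mbps.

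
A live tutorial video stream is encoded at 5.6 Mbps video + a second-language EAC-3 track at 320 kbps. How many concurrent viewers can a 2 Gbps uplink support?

Audio: 320 kbps = 0.320 Mbps.
Per-viewer media rate: 5.920 Mbps.
2 Gbps = 2,000 Mbps; 2,000 / 5.920 = 337.84 → 337 viewers.

337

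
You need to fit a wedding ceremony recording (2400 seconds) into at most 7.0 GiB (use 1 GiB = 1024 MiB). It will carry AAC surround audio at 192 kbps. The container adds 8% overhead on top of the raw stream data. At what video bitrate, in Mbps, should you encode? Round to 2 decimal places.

23.01 Mbps

Budget: 7.0 GiB = 60129.5 Mb.
Stream payload after overhead: 60129.5 / 1.08 = 55675.5 Mb.
Total bitrate budget: 55675.5 Mb / 2400 s = 23.198 Mbps.
Audio: 192 kbps = 0.192 Mbps.
Video: 23.198 − 0.192 = 23.006 Mbps.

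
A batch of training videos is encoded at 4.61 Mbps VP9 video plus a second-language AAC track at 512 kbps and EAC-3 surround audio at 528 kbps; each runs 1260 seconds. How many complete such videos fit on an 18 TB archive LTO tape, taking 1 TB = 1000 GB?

Audio total: 512 + 528 = 1040 kbps = 1.040 Mbps.
Total bitrate: 5.650 Mbps.
Per item: 5.650 Mbps × 1260 s = 7,119 Mb = 889.9 MB.
Capacity: 18 TB = 144,000,000 Mb; 20227.56 items → 20227 complete.

20227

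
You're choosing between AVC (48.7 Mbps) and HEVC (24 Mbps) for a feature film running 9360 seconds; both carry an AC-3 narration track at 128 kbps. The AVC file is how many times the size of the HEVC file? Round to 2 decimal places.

2.02

Audio: 128 kbps = 0.128 Mbps.
AVC: 48.828 Mbps × 9360 s = 457030.1 Mb = 57.129 GB.
HEVC: 24.128 Mbps × 9360 s = 225838.1 Mb = 28.230 GB.
Ratio: 57.129 / 28.230 = 2.024.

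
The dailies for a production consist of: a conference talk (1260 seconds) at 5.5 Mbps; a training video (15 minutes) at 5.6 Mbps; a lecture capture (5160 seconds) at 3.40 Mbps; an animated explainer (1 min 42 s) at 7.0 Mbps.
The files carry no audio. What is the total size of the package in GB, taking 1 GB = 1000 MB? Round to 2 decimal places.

conference talk: 5.500 Mbps × 1260 s = 6930.0 Mb
training video: 5.600 Mbps × 900 s = 5040.0 Mb
lecture capture: 3.400 Mbps × 5160 s = 17544.0 Mb
animated explainer: 7.000 Mbps × 102 s = 714.0 Mb
Total: 30228.0 Mb = 3778.5 MB.
= 3.779 GB.

3.78 GB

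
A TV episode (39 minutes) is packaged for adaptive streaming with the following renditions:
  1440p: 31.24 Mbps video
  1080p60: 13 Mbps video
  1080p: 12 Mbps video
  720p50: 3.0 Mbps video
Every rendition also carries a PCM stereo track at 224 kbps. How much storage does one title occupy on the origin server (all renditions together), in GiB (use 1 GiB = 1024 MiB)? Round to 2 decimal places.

39 min = 2340 s
Audio: 224 kbps = 0.224 Mbps.
Sum of rendition bitrates: (31.24+0.224) + (13+0.224) + (12+0.224) + (3.0+0.224) = 60.136 Mbps.
× 2340 s = 140,718 Mb = 17,590 MB = 16.38 GiB.

16.38 GiB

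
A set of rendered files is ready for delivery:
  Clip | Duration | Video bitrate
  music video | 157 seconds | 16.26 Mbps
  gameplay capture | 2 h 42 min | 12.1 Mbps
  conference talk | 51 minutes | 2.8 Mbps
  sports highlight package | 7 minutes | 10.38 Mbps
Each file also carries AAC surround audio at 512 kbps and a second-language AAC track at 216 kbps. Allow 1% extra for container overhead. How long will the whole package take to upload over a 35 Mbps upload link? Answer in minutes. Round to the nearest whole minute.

Audio total: 512 + 216 = 728 kbps = 0.728 Mbps.
music video: 16.988 Mbps × 157 s × 1.01 = 2693.8 Mb
gameplay capture: 12.828 Mbps × 9720 s × 1.01 = 125935.0 Mb
conference talk: 3.528 Mbps × 3060 s × 1.01 = 10903.6 Mb
sports highlight package: 11.108 Mbps × 420 s × 1.01 = 4712.0 Mb
Total: 144244.5 Mb = 18030.6 MB.
At 35 Mbps: 144244.5 / 35 = 4121 s ≈ 68.7 minutes.

69 minutes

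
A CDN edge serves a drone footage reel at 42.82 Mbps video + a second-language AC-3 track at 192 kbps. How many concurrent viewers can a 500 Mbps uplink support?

11

Audio: 192 kbps = 0.192 Mbps.
Per-viewer media rate: 43.012 Mbps.
500 Mbps = 500.0 Mbps; 500.0 / 43.012 = 11.62 → 11 viewers.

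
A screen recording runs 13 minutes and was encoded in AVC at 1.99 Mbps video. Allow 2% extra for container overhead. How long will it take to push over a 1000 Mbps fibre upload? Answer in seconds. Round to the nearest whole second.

2 seconds

13 min = 780 s
File: 1.990 Mbps × 780 s = 1552.2 Mb.
With 2% container overhead: ×1.02. → 1583.2 Mb.
At 1000 Mbps: 1583.2 / 1000 = 1.6 s ≈ 1.58 seconds.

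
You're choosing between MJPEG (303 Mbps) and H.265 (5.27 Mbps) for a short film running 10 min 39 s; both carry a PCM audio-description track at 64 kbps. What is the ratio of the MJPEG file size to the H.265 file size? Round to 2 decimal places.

10 min 39 s = 639 s
Audio: 64 kbps = 0.064 Mbps.
MJPEG: 303.064 Mbps × 639 s = 193657.9 Mb = 22.545 GiB.
H.265: 5.334 Mbps × 639 s = 3408.4 Mb = 0.397 GiB.
Ratio: 22.545 / 0.397 = 56.817.

56.82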